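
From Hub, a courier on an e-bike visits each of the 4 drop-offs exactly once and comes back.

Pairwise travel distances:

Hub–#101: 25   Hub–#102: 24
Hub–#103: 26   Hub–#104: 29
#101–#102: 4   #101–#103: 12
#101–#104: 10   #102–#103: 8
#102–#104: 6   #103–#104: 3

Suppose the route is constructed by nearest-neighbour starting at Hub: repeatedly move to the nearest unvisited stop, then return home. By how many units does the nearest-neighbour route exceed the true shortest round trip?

3 longer than the optimal tour.

From Hub: #102=24, #101=25, #103=26, #104=29 → choose #102 (24).
From #102: #101=4, #104=6, #103=8 → choose #101 (4).
From #101: #104=10, #103=12 → choose #104 (10).
From #104: #103=3 → choose #103 (3).
NN route Hub → #102 → #101 → #104 → #103 → Hub costs 67.
Optimal: Hub → #101 → #102 → #104 → #103 → Hub costs 64 (by enumerating all 12 distinct tours).
Excess = 67 − 64 = 3.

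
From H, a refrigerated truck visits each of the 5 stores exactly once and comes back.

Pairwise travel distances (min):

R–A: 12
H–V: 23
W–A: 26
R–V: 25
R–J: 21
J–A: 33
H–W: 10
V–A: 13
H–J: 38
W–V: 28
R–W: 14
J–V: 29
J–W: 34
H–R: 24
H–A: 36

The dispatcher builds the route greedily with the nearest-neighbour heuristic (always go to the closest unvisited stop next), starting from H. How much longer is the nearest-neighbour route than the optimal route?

H: W=10, V=23, R=24, A=36, J=38 ⇒ W
W: R=14, A=26, V=28, J=34 ⇒ R
R: A=12, J=21, V=25 ⇒ A
A: V=13, J=33 ⇒ V
V: J=29 ⇒ J
NN route H → W → R → A → V → J → H costs 116.
Optimal: H → W → J → R → A → V → H costs 113 (by enumerating all 60 distinct tours).
Excess = 116 − 113 = 3.

Excess over optimum: 3 min.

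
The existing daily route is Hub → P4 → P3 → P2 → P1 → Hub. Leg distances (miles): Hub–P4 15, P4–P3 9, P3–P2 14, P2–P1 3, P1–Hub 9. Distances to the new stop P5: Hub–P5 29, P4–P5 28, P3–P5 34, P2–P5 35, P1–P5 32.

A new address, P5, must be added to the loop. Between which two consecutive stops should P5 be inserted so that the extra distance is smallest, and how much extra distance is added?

Insertion cost between consecutive stops i–j is d(i,P5) + d(P5,j) − d(i,j):
  between Hub and P4: 29 + 28 − 15 = 42
  between P4 and P3: 28 + 34 − 9 = 53
  between P3 and P2: 34 + 35 − 14 = 55
  between P2 and P1: 35 + 32 − 3 = 64
  between P1 and Hub: 32 + 29 − 9 = 52
Cheapest insertion is between Hub and P4, adding 42.
New total = 50 + 42 = 92.

Adding 42 miles by placing P5 on the Hub–P4 leg.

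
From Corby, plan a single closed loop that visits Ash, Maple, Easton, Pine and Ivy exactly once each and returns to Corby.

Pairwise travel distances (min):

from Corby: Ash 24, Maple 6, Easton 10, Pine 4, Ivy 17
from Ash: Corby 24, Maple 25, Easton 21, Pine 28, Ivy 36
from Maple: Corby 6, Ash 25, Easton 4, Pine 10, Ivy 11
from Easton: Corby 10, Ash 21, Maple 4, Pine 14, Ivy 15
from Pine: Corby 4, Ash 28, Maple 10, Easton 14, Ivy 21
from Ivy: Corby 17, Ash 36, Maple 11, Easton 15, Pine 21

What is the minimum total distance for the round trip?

With 5 stops there are 5!/2 = 60 distinct round trips (a route and its reverse cost the same).
Corby → Ash → Maple → Easton → Pine → Ivy → Corby: 24+25+4+14+21+17 = 105
Corby → Ash → Maple → Easton → Ivy → Pine → Corby: 24+25+4+15+21+4 = 93
Corby → Ash → Maple → Pine → Easton → Ivy → Corby: 24+25+10+14+15+17 = 105
Corby → Ash → Maple → Pine → Ivy → Easton → Corby: 24+25+10+21+15+10 = 105
Corby → Ash → Maple → Ivy → Easton → Pine → Corby: 24+25+11+15+14+4 = 93
Corby → Ash → Maple → Ivy → Pine → Easton → Corby: 24+25+11+21+14+10 = 105
Corby → Ash → Easton → Maple → Pine → Ivy → Corby: 24+21+4+10+21+17 = 97
Corby → Ash → Easton → Maple → Ivy → Pine → Corby: 24+21+4+11+21+4 = 85
Corby → Ash → Easton → Pine → Maple → Ivy → Corby: 24+21+14+10+11+17 = 97
Corby → Ash → Easton → Pine → Ivy → Maple → Corby: 24+21+14+21+11+6 = 97
Corby → Ash → Easton → Ivy → Maple → Pine → Corby: 24+21+15+11+10+4 = 85
Corby → Ash → Easton → Ivy → Pine → Maple → Corby: 24+21+15+21+10+6 = 97
Corby → Ash → Pine → Maple → Easton → Ivy → Corby: 24+28+10+4+15+17 = 98
Corby → Ash → Pine → Maple → Ivy → Easton → Corby: 24+28+10+11+15+10 = 98
… (46 more)
The minimum is 85.
One optimal route: Corby → Ash → Easton → Maple → Ivy → Pine → Corby (or its reverse).

Shortest round trip = 85 min.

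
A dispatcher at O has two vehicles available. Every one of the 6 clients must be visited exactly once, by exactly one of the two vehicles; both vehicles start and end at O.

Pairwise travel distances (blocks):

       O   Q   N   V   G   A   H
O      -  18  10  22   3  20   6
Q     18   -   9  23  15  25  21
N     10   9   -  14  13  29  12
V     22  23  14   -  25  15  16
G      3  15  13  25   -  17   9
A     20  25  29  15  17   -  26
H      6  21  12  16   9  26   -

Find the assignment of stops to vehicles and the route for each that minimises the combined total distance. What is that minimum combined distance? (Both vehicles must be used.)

87 blocks — the smallest possible combined total.

Check every non-empty split of the stops between the two vehicles; for each half take its own optimal tour:
  {Q} + {N, V, G, A, H}: 36 + 67 = 103
  {N} + {Q, V, G, A, H}: 20 + 80 = 100
  {Q, N} + {V, G, A, H}: 37 + 57 = 94
  {V} + {Q, N, G, A, H}: 44 + 72 = 116
  {Q, V} + {N, G, A, H}: 63 + 67 = 130
  {N, V} + {Q, G, A, H}: 46 + 72 = 118
  … (31 splits in total)
  {G} + {Q, N, V, A, H}: 6 + 81 = 87  ← best
Best: vehicle 1 O → G → O = 6; vehicle 2 O → N → Q → A → V → H → O = 81; combined 87.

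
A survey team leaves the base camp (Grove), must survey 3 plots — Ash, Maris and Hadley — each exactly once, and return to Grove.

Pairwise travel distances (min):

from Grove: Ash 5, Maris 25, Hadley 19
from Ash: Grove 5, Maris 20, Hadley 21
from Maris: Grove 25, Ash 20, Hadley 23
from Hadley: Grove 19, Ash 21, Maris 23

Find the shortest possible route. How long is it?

Minimum total distance: 67 min.

With 3 stops there are 3!/2 = 3 distinct round trips (a route and its reverse cost the same).
Grove - Ash - Maris - Hadley - Grove: 5+20+23+19 = 67
Grove - Ash - Hadley - Maris - Grove: 5+21+23+25 = 74
Grove - Maris - Ash - Hadley - Grove: 25+20+21+19 = 85
The minimum is 67.
One optimal route: Grove → Ash → Maris → Hadley → Grove (or its reverse).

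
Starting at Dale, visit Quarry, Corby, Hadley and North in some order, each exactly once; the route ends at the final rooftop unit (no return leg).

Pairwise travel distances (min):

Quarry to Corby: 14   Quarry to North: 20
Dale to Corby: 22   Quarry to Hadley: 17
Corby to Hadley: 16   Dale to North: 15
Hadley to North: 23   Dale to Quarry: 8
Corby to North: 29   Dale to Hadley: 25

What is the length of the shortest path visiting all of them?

There are 4! = 24 possible orderings.
Dale→Quarry→Corby→Hadley→North: 8+14+16+23 = 61
Dale→Quarry→Corby→North→Hadley: 8+14+29+23 = 74
Dale→Quarry→Hadley→Corby→North: 8+17+16+29 = 70
Dale→Quarry→Hadley→North→Corby: 8+17+23+29 = 77
Dale→Quarry→North→Corby→Hadley: 8+20+29+16 = 73
Dale→Quarry→North→Hadley→Corby: 8+20+23+16 = 67
Dale→Corby→Quarry→Hadley→North: 22+14+17+23 = 76
Dale→Corby→Quarry→North→Hadley: 22+14+20+23 = 79
Dale→Corby→Hadley→Quarry→North: 22+16+17+20 = 75
Dale→Corby→Hadley→North→Quarry: 22+16+23+20 = 81
Dale→Corby→North→Quarry→Hadley: 22+29+20+17 = 88
Dale→Corby→North→Hadley→Quarry: 22+29+23+17 = 91
Dale→Hadley→Quarry→Corby→North: 25+17+14+29 = 85
Dale→Hadley→Quarry→North→Corby: 25+17+20+29 = 91
… (10 more)
The minimum is 61.
One shortest path: Dale → Quarry → Corby → Hadley → North.

Minimum one-way distance = 61 min.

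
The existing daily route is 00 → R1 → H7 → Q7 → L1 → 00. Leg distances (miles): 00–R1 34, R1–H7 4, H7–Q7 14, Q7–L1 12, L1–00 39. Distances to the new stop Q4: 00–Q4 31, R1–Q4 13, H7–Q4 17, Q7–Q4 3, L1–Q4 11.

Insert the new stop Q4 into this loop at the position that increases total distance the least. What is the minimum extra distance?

Insertion cost between consecutive stops i–j is d(i,Q4) + d(Q4,j) − d(i,j):
  between 00 and R1: 31 + 13 − 34 = 10
  between R1 and H7: 13 + 17 − 4 = 26
  between H7 and Q7: 17 + 3 − 14 = 6
  between Q7 and L1: 3 + 11 − 12 = 2
  between L1 and 00: 11 + 31 − 39 = 3
Cheapest insertion is between Q7 and L1, adding 2.
New total = 103 + 2 = 105.

Minimum extra distance: 2 miles, inserting Q4 between Q7 and L1.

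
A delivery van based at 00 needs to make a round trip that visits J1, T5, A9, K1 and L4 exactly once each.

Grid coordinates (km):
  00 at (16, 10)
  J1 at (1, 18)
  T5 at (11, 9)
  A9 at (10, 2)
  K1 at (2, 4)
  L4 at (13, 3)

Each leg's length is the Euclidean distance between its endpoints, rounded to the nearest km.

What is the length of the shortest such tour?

Minimum total distance: 51 km.

With 5 stops there are 5!/2 = 60 distinct round trips (a route and its reverse cost the same).
00 → J1 → T5 → A9 → K1 → L4 → 00: 17+13+7+8+11+8 = 64
00 → J1 → T5 → A9 → L4 → K1 → 00: 17+13+7+3+11+15 = 66
00 → J1 → T5 → K1 → A9 → L4 → 00: 17+13+10+8+3+8 = 59
00 → J1 → T5 → K1 → L4 → A9 → 00: 17+13+10+11+3+10 = 64
00 → J1 → T5 → L4 → A9 → K1 → 00: 17+13+6+3+8+15 = 62
00 → J1 → T5 → L4 → K1 → A9 → 00: 17+13+6+11+8+10 = 65
00 → J1 → A9 → T5 → K1 → L4 → 00: 17+18+7+10+11+8 = 71
00 → J1 → A9 → T5 → L4 → K1 → 00: 17+18+7+6+11+15 = 74
00 → J1 → A9 → K1 → T5 → L4 → 00: 17+18+8+10+6+8 = 67
00 → J1 → A9 → K1 → L4 → T5 → 00: 17+18+8+11+6+5 = 65
00 → J1 → A9 → L4 → T5 → K1 → 00: 17+18+3+6+10+15 = 69
00 → J1 → A9 → L4 → K1 → T5 → 00: 17+18+3+11+10+5 = 64
00 → J1 → K1 → T5 → A9 → L4 → 00: 17+14+10+7+3+8 = 59
00 → J1 → K1 → T5 → L4 → A9 → 00: 17+14+10+6+3+10 = 60
… (46 more)
00 → T5 → J1 → K1 → A9 → L4 → 00: 5+13+14+8+3+8 = 51  ← best
The minimum is 51.
One optimal route: 00 → T5 → J1 → K1 → A9 → L4 → 00 (or its reverse).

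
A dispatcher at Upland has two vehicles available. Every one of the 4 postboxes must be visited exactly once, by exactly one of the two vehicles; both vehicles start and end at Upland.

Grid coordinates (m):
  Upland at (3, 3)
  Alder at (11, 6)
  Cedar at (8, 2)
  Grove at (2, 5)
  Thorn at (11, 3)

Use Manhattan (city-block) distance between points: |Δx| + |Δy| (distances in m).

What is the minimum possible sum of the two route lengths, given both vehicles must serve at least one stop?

Try each way of splitting the stops between the two vehicles (each non-empty) and, for each split, find the best tour for each vehicle:
  {Alder} + {Cedar, Grove, Thorn}: 22 + 24 = 46
  {Cedar} + {Alder, Grove, Thorn}: 12 + 24 = 36
  {Alder, Cedar} + {Grove, Thorn}: 24 + 22 = 46
  {Grove} + {Alder, Cedar, Thorn}: 6 + 24 = 30
  {Alder, Grove} + {Cedar, Thorn}: 24 + 18 = 42
  {Cedar, Grove} + {Alder, Thorn}: 18 + 22 = 40
  … (7 splits in total)
Best: vehicle 1 Upland → Grove → Upland = 6; vehicle 2 Upland → Alder → Thorn → Cedar → Upland = 24; combined 30.

30 m — the smallest possible combined total.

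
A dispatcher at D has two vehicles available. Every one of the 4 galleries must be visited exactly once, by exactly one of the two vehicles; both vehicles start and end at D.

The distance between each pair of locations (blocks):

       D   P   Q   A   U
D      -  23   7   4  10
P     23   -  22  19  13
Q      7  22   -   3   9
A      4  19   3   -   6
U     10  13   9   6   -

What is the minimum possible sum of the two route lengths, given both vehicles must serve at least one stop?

60 blocks — the smallest possible combined total.

There are 2^3 − 1 = 7 ways to divide the 4 stops into two non-empty groups. For each, the best each vehicle can do is its own shortest tour through its group:
  {P} + {Q, A, U}: 46 + 26 = 72
  {Q} + {P, A, U}: 14 + 46 = 60
  {P, Q} + {A, U}: 52 + 20 = 72
  {A} + {P, Q, U}: 8 + 52 = 60
  {P, A} + {Q, U}: 46 + 26 = 72
  {Q, A} + {P, U}: 14 + 46 = 60
  … (7 splits in total)
Best: vehicle 1 D → Q → D = 14; vehicle 2 D → P → U → A → D = 46; combined 60.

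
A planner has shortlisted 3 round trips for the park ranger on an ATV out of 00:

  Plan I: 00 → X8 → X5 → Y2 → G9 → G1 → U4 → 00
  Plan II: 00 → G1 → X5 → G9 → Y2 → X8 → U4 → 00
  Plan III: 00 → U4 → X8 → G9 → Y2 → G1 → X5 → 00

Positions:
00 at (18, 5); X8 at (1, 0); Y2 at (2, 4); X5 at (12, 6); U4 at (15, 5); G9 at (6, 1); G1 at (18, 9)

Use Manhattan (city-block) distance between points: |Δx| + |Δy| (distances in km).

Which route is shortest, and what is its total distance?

58 km — Plan II is the shortest.

Plan I: 22 + 17 + 12 + 7 + 20 + 7 + 3 = 88
Plan II: 4 + 9 + 11 + 7 + 5 + 19 + 3 = 58
Plan III: 3 + 19 + 6 + 7 + 21 + 9 + 7 = 72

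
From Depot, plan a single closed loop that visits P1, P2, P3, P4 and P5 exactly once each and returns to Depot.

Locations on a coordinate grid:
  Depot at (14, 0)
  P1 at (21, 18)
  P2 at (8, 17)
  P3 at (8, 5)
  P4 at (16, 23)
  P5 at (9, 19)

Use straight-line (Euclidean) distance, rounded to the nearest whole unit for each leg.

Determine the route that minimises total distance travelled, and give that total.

56 — the shortest possible round trip.

Depot - P1 - P2 - P3 - P4 - P5 - Depot: 19+13+12+20+8+20 = 92
Depot - P1 - P2 - P3 - P5 - P4 - Depot: 19+13+12+14+8+23 = 89
Depot - P1 - P2 - P4 - P3 - P5 - Depot: 19+13+10+20+14+20 = 96
Depot - P1 - P2 - P4 - P5 - P3 - Depot: 19+13+10+8+14+8 = 72
Depot - P1 - P2 - P5 - P3 - P4 - Depot: 19+13+2+14+20+23 = 91
Depot - P1 - P2 - P5 - P4 - P3 - Depot: 19+13+2+8+20+8 = 70
Depot - P1 - P3 - P2 - P4 - P5 - Depot: 19+18+12+10+8+20 = 87
Depot - P1 - P3 - P2 - P5 - P4 - Depot: 19+18+12+2+8+23 = 82
Depot - P1 - P3 - P4 - P2 - P5 - Depot: 19+18+20+10+2+20 = 89
Depot - P1 - P3 - P4 - P5 - P2 - Depot: 19+18+20+8+2+18 = 85
Depot - P1 - P3 - P5 - P2 - P4 - Depot: 19+18+14+2+10+23 = 86
Depot - P1 - P3 - P5 - P4 - P2 - Depot: 19+18+14+8+10+18 = 87
Depot - P1 - P4 - P2 - P3 - P5 - Depot: 19+7+10+12+14+20 = 82
Depot - P1 - P4 - P2 - P5 - P3 - Depot: 19+7+10+2+14+8 = 60
… (46 more)
Depot - P1 - P4 - P5 - P2 - P3 - Depot: 19+7+8+2+12+8 = 56  ← best
The minimum is 56.
One optimal route: Depot → P1 → P4 → P5 → P2 → P3 → Depot (or its reverse).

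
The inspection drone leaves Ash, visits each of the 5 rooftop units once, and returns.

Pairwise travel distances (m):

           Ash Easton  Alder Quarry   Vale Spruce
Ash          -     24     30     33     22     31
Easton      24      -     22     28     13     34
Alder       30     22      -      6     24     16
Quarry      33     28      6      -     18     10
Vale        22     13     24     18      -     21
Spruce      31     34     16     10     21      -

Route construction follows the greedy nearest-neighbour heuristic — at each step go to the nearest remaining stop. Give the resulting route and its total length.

104 m along Ash → Vale → Easton → Alder → Quarry → Spruce → Ash.

At Ash the remaining stops are Vale 22, Easton 24, Alder 30, Spruce 31, Quarry 33; go to Vale.
At Vale the remaining stops are Easton 13, Quarry 18, Spruce 21, Alder 24; go to Easton.
At Easton the remaining stops are Alder 22, Quarry 28, Spruce 34; go to Alder.
At Alder the remaining stops are Quarry 6, Spruce 16; go to Quarry.
At Quarry the remaining stops are Spruce 10; go to Spruce.
Return Spruce→Ash: 31.
Total = 22 + 13 + 22 + 6 + 10 + 31 = 104.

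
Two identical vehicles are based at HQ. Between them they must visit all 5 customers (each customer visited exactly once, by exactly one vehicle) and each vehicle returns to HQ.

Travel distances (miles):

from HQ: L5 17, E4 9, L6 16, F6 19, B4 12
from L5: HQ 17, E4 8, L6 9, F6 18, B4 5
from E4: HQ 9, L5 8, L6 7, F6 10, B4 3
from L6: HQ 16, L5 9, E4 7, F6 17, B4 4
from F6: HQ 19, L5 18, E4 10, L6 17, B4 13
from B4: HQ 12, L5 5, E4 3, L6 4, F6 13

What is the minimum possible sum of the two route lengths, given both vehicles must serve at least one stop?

80 miles — the smallest possible combined total.

Try each way of splitting the stops between the two vehicles (each non-empty) and, for each split, find the best tour for each vehicle:
  {L5} + {E4, L6, F6, B4}: 34 + 52 = 86
  {E4} + {L5, L6, F6, B4}: 18 + 62 = 80
  {L5, E4} + {L6, F6, B4}: 34 + 52 = 86
  {L6} + {L5, E4, F6, B4}: 32 + 54 = 86
  {L5, L6} + {E4, F6, B4}: 42 + 44 = 86
  {E4, L6} + {L5, F6, B4}: 32 + 54 = 86
  … (15 splits in total)
Best: vehicle 1 HQ → E4 → HQ = 18; vehicle 2 HQ → L5 → L6 → B4 → F6 → HQ = 62; combined 80.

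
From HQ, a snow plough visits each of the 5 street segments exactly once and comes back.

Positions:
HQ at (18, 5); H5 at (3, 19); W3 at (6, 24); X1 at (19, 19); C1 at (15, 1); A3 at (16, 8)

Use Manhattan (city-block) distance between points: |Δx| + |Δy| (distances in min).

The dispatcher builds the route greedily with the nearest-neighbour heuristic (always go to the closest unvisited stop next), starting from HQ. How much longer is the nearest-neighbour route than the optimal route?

The nearest-neighbour route is 10 min longer than optimal.

From HQ: A3=5, C1=7, X1=15, H5=29, W3=31 → choose A3 (5).
From A3: C1=8, X1=14, H5=24, W3=26 → choose C1 (8).
From C1: X1=22, H5=30, W3=32 → choose X1 (22).
From X1: H5=16, W3=18 → choose H5 (16).
From H5: W3=8 → choose W3 (8).
NN route HQ → A3 → C1 → X1 → H5 → W3 → HQ costs 90.
Optimal: HQ → X1 → H5 → W3 → A3 → C1 → HQ costs 80 (by enumerating all 60 distinct tours).
Excess = 90 − 80 = 10.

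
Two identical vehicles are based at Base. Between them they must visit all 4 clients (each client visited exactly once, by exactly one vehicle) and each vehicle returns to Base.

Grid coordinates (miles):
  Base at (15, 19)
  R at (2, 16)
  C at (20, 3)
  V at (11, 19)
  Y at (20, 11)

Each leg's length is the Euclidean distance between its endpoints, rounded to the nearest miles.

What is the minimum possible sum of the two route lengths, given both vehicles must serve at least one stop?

60 miles — the smallest possible combined total.

Try each way of splitting the stops between the two vehicles (each non-empty) and, for each split, find the best tour for each vehicle:
  {R} + {C, V, Y}: 26 + 39 = 65
  {C} + {R, V, Y}: 34 + 41 = 75
  {R, C} + {V, Y}: 52 + 25 = 77
  {V} + {R, C, Y}: 8 + 52 = 60
  {R, V} + {C, Y}: 26 + 34 = 60
  {C, V} + {R, Y}: 39 + 41 = 80
  … (7 splits in total)
Best: vehicle 1 Base → V → Base = 8; vehicle 2 Base → R → C → Y → Base = 52; combined 60.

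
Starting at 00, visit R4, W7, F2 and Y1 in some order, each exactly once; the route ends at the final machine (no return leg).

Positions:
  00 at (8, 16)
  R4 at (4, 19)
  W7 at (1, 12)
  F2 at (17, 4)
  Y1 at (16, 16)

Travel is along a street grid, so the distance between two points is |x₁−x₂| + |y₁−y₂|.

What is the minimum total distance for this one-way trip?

There are 4! = 24 possible orderings.
00 → R4 → W7 → F2 → Y1: 7+10+24+13 = 54
00 → R4 → W7 → Y1 → F2: 7+10+19+13 = 49
00 → R4 → F2 → W7 → Y1: 7+28+24+19 = 78
00 → R4 → F2 → Y1 → W7: 7+28+13+19 = 67
00 → R4 → Y1 → W7 → F2: 7+15+19+24 = 65
00 → R4 → Y1 → F2 → W7: 7+15+13+24 = 59
00 → W7 → R4 → F2 → Y1: 11+10+28+13 = 62
00 → W7 → R4 → Y1 → F2: 11+10+15+13 = 49
00 → W7 → F2 → R4 → Y1: 11+24+28+15 = 78
00 → W7 → F2 → Y1 → R4: 11+24+13+15 = 63
00 → W7 → Y1 → R4 → F2: 11+19+15+28 = 73
00 → W7 → Y1 → F2 → R4: 11+19+13+28 = 71
00 → F2 → R4 → W7 → Y1: 21+28+10+19 = 78
00 → F2 → R4 → Y1 → W7: 21+28+15+19 = 83
… (10 more)
The minimum is 49.
One shortest path: 00 → R4 → W7 → Y1 → F2.

49 — the minimum one-way total.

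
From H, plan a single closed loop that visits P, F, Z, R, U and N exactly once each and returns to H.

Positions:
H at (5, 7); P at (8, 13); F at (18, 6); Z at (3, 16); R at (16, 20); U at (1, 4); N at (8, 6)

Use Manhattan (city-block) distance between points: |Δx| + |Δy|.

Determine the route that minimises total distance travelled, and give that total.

There are 360 distinct closed tours to check (reversals are equivalent).
H→P→F→Z→R→U→N→H: 9+17+25+17+31+9+4 = 112
H→P→F→Z→R→N→U→H: 9+17+25+17+22+9+7 = 106
H→P→F→Z→U→R→N→H: 9+17+25+14+31+22+4 = 122
H→P→F→Z→U→N→R→H: 9+17+25+14+9+22+24 = 120
H→P→F→Z→N→R→U→H: 9+17+25+15+22+31+7 = 126
H→P→F→Z→N→U→R→H: 9+17+25+15+9+31+24 = 130
H→P→F→R→Z→U→N→H: 9+17+16+17+14+9+4 = 86
H→P→F→R→Z→N→U→H: 9+17+16+17+15+9+7 = 90
… (352 more)
H→U→Z→P→R→F→N→H: 7+14+8+15+16+10+4 = 74  ← best
The minimum is 74.
One optimal route: H → U → Z → P → R → F → N → H (or its reverse).

Shortest round trip = 74.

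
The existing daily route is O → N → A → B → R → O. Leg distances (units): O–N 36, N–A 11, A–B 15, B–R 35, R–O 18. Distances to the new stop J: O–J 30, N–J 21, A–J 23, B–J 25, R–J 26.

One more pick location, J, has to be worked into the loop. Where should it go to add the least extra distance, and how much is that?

+15 — insert J between O and N.

Insertion cost between consecutive stops i–j is d(i,J) + d(J,j) − d(i,j):
  between O and N: 30 + 21 − 36 = 15
  between N and A: 21 + 23 − 11 = 33
  between A and B: 23 + 25 − 15 = 33
  between B and R: 25 + 26 − 35 = 16
  between R and O: 26 + 30 − 18 = 38
Cheapest insertion is between O and N, adding 15.
New total = 115 + 15 = 130.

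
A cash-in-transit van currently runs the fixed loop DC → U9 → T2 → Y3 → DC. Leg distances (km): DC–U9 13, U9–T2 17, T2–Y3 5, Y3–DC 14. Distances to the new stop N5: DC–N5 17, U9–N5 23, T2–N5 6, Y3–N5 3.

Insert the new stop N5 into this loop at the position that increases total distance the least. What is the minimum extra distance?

Adding 4 km by placing N5 on the T2–Y3 leg.

Insertion cost between consecutive stops i–j is d(i,N5) + d(N5,j) − d(i,j):
  between DC and U9: 17 + 23 − 13 = 27
  between U9 and T2: 23 + 6 − 17 = 12
  between T2 and Y3: 6 + 3 − 5 = 4
  between Y3 and DC: 3 + 17 − 14 = 6
Cheapest insertion is between T2 and Y3, adding 4.
New total = 49 + 4 = 53.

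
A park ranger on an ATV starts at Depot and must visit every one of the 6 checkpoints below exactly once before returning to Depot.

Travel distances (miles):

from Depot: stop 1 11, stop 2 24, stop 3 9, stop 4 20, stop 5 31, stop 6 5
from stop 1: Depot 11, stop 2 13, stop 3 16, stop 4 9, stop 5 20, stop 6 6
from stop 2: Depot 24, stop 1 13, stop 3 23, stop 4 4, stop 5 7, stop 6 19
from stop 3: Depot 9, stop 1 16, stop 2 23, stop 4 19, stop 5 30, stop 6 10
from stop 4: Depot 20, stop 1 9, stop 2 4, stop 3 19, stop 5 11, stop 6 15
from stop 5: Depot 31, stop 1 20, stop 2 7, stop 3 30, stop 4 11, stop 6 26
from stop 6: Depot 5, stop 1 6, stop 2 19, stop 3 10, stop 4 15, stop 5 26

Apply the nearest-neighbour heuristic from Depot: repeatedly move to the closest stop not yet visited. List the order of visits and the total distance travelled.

From Depot: distances to unvisited — stop 6=5, stop 3=9, stop 1=11, stop 4=20, stop 2=24, stop 5=31. Nearest is stop 6 (5).
From stop 6: distances to unvisited — stop 1=6, stop 3=10, stop 4=15, stop 2=19, stop 5=26. Nearest is stop 1 (6).
From stop 1: distances to unvisited — stop 4=9, stop 2=13, stop 3=16, stop 5=20. Nearest is stop 4 (9).
From stop 4: distances to unvisited — stop 2=4, stop 5=11, stop 3=19. Nearest is stop 2 (4).
From stop 2: distances to unvisited — stop 5=7, stop 3=23. Nearest is stop 5 (7).
From stop 5: distances to unvisited — stop 3=30. Nearest is stop 3 (30).
Return stop 3→Depot: 9.
Total = 5 + 6 + 9 + 4 + 7 + 30 + 9 = 70.

70 miles along Depot → stop 6 → stop 1 → stop 4 → stop 2 → stop 5 → stop 3 → Depot.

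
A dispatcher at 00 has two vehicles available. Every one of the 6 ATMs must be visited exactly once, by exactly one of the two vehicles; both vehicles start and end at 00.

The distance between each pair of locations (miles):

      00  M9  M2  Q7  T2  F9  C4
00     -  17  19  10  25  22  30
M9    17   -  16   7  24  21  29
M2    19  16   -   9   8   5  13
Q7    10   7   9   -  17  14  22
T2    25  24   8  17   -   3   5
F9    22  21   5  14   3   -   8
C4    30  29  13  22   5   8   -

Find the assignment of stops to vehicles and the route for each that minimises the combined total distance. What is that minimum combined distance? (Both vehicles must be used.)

Minimum combined distance: 96 miles.

There are 2^5 − 1 = 31 ways to divide the 6 stops into two non-empty groups. For each, the best each vehicle can do is its own shortest tour through its group:
  {M9} + {M2, Q7, T2, F9, C4}: 34 + 62 = 96
  {M2} + {M9, Q7, T2, F9, C4}: 38 + 76 = 114
  {M9, M2} + {Q7, T2, F9, C4}: 52 + 62 = 114
  {Q7} + {M9, M2, T2, F9, C4}: 20 + 76 = 96
  {M9, Q7} + {M2, T2, F9, C4}: 34 + 62 = 96
  {M2, Q7} + {M9, T2, F9, C4}: 38 + 76 = 114
  … (31 splits in total)
Best: vehicle 1 00 → M9 → 00 = 34; vehicle 2 00 → Q7 → M2 → T2 → C4 → F9 → 00 = 62; combined 96.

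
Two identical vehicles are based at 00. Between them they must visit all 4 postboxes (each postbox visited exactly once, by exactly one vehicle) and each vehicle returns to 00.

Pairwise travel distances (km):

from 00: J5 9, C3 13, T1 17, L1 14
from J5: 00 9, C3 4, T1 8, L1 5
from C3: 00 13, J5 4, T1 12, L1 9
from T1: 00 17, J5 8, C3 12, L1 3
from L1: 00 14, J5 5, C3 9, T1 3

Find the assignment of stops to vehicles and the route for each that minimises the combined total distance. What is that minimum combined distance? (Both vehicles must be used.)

60 km — the smallest possible combined total.

Check every non-empty split of the stops between the two vehicles; for each half take its own optimal tour:
  {J5} + {C3, T1, L1}: 18 + 42 = 60
  {C3} + {J5, T1, L1}: 26 + 34 = 60
  {J5, C3} + {T1, L1}: 26 + 34 = 60
  {T1} + {J5, C3, L1}: 34 + 36 = 70
  {J5, T1} + {C3, L1}: 34 + 36 = 70
  {C3, T1} + {J5, L1}: 42 + 28 = 70
  … (7 splits in total)
Best: vehicle 1 00 → J5 → 00 = 18; vehicle 2 00 → C3 → T1 → L1 → 00 = 42; combined 60.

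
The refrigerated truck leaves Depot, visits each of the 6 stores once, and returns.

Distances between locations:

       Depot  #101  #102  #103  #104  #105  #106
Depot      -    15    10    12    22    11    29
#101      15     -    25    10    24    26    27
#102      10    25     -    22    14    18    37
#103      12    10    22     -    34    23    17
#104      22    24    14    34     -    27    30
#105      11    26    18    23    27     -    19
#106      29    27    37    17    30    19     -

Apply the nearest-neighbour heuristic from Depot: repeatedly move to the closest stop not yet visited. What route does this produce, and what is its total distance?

Total distance 105 via the nearest-neighbour route Depot → #102 → #104 → #101 → #103 → #106 → #105 → Depot.

From Depot: distances to unvisited — #102=10, #105=11, #103=12, #101=15, #104=22, #106=29. Nearest is #102 (10).
From #102: distances to unvisited — #104=14, #105=18, #103=22, #101=25, #106=37. Nearest is #104 (14).
From #104: distances to unvisited — #101=24, #105=27, #106=30, #103=34. Nearest is #101 (24).
From #101: distances to unvisited — #103=10, #105=26, #106=27. Nearest is #103 (10).
From #103: distances to unvisited — #106=17, #105=23. Nearest is #106 (17).
From #106: distances to unvisited — #105=19. Nearest is #105 (19).
Return #105→Depot: 11.
Total = 10 + 14 + 24 + 10 + 17 + 19 + 11 = 105.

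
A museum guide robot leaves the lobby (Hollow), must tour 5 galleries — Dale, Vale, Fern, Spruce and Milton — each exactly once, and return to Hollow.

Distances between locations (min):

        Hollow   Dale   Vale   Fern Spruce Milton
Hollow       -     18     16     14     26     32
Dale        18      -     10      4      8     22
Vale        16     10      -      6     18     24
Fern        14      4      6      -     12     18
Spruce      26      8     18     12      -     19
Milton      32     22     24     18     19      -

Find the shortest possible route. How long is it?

With 5 stops there are 5!/2 = 60 distinct round trips (a route and its reverse cost the same).
Hollow - Dale - Vale - Fern - Spruce - Milton - Hollow: 18+10+6+12+19+32 = 97
Hollow - Dale - Vale - Fern - Milton - Spruce - Hollow: 18+10+6+18+19+26 = 97
Hollow - Dale - Vale - Spruce - Fern - Milton - Hollow: 18+10+18+12+18+32 = 108
Hollow - Dale - Vale - Spruce - Milton - Fern - Hollow: 18+10+18+19+18+14 = 97
Hollow - Dale - Vale - Milton - Fern - Spruce - Hollow: 18+10+24+18+12+26 = 108
Hollow - Dale - Vale - Milton - Spruce - Fern - Hollow: 18+10+24+19+12+14 = 97
Hollow - Dale - Fern - Vale - Spruce - Milton - Hollow: 18+4+6+18+19+32 = 97
Hollow - Dale - Fern - Vale - Milton - Spruce - Hollow: 18+4+6+24+19+26 = 97
Hollow - Dale - Fern - Spruce - Vale - Milton - Hollow: 18+4+12+18+24+32 = 108
Hollow - Dale - Fern - Spruce - Milton - Vale - Hollow: 18+4+12+19+24+16 = 93
Hollow - Dale - Fern - Milton - Vale - Spruce - Hollow: 18+4+18+24+18+26 = 108
Hollow - Dale - Fern - Milton - Spruce - Vale - Hollow: 18+4+18+19+18+16 = 93
Hollow - Dale - Spruce - Vale - Fern - Milton - Hollow: 18+8+18+6+18+32 = 100
Hollow - Dale - Spruce - Vale - Milton - Fern - Hollow: 18+8+18+24+18+14 = 100
… (46 more)
Hollow - Dale - Spruce - Milton - Fern - Vale - Hollow: 18+8+19+18+6+16 = 85  ← best
The minimum is 85.
One optimal route: Hollow → Dale → Spruce → Milton → Fern → Vale → Hollow (or its reverse).

Minimum total distance: 85 min.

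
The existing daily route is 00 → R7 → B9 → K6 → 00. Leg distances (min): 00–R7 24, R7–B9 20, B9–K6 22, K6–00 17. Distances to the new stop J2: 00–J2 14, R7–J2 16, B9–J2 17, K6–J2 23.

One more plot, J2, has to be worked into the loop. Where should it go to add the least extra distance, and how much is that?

+6 min — insert J2 between 00 and R7.

Insertion cost between consecutive stops i–j is d(i,J2) + d(J2,j) − d(i,j):
  between 00 and R7: 14 + 16 − 24 = 6
  between R7 and B9: 16 + 17 − 20 = 13
  between B9 and K6: 17 + 23 − 22 = 18
  between K6 and 00: 23 + 14 − 17 = 20
Cheapest insertion is between 00 and R7, adding 6.
New total = 83 + 6 = 89.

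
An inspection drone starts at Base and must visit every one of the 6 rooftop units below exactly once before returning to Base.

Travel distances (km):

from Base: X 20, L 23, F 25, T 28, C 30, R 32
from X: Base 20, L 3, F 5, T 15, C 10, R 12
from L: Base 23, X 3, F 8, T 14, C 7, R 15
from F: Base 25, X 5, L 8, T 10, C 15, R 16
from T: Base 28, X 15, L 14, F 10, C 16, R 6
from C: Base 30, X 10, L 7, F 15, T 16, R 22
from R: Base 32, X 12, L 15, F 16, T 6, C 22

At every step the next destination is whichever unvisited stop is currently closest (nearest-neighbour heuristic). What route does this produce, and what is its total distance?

Base → [X:20 / L:23 / F:25 / T:28 / C:30 / R:32] → X (20)
X → [L:3 / F:5 / C:10 / R:12 / T:15] → L (3)
L → [C:7 / F:8 / T:14 / R:15] → C (7)
C → [F:15 / T:16 / R:22] → F (15)
F → [T:10 / R:16] → T (10)
T → [R:6] → R (6)
Return R→Base: 32.
Total = 20 + 3 + 7 + 15 + 10 + 6 + 32 = 93.

Nearest-neighbour total = 93 km; route Base → X → L → C → F → T → R → Base.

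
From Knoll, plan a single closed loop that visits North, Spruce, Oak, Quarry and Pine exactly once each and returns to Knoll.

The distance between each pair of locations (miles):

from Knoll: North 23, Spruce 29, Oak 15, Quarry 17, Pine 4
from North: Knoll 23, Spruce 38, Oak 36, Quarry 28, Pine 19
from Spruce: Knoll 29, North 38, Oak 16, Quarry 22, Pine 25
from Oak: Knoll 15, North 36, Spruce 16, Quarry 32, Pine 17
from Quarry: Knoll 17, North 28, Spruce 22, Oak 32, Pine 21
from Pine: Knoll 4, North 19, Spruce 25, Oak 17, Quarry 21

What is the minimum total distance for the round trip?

With 5 stops there are 5!/2 = 60 distinct round trips (a route and its reverse cost the same).
Knoll→North→Spruce→Oak→Quarry→Pine→Knoll: 23+38+16+32+21+4 = 134
Knoll→North→Spruce→Oak→Pine→Quarry→Knoll: 23+38+16+17+21+17 = 132
Knoll→North→Spruce→Quarry→Oak→Pine→Knoll: 23+38+22+32+17+4 = 136
Knoll→North→Spruce→Quarry→Pine→Oak→Knoll: 23+38+22+21+17+15 = 136
Knoll→North→Spruce→Pine→Oak→Quarry→Knoll: 23+38+25+17+32+17 = 152
Knoll→North→Spruce→Pine→Quarry→Oak→Knoll: 23+38+25+21+32+15 = 154
Knoll→North→Oak→Spruce→Quarry→Pine→Knoll: 23+36+16+22+21+4 = 122
Knoll→North→Oak→Spruce→Pine→Quarry→Knoll: 23+36+16+25+21+17 = 138
Knoll→North→Oak→Quarry→Spruce→Pine→Knoll: 23+36+32+22+25+4 = 142
Knoll→North→Oak→Quarry→Pine→Spruce→Knoll: 23+36+32+21+25+29 = 166
Knoll→North→Oak→Pine→Spruce→Quarry→Knoll: 23+36+17+25+22+17 = 140
Knoll→North→Oak→Pine→Quarry→Spruce→Knoll: 23+36+17+21+22+29 = 148
Knoll→North→Quarry→Spruce→Oak→Pine→Knoll: 23+28+22+16+17+4 = 110
Knoll→North→Quarry→Spruce→Pine→Oak→Knoll: 23+28+22+25+17+15 = 130
… (46 more)
Knoll→Oak→Spruce→Quarry→North→Pine→Knoll: 15+16+22+28+19+4 = 104  ← best
The minimum is 104.
One optimal route: Knoll → Oak → Spruce → Quarry → North → Pine → Knoll (or its reverse).

104 miles — the shortest possible round trip.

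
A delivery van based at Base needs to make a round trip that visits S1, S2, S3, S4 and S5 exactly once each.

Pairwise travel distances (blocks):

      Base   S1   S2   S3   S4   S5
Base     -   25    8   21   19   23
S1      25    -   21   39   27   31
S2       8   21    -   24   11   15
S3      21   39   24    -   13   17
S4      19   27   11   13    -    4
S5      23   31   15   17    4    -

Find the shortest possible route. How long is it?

With 5 stops there are 5!/2 = 60 distinct round trips (a route and its reverse cost the same).
Base → S1 → S2 → S3 → S4 → S5 → Base: 25+21+24+13+4+23 = 110
Base → S1 → S2 → S3 → S5 → S4 → Base: 25+21+24+17+4+19 = 110
Base → S1 → S2 → S4 → S3 → S5 → Base: 25+21+11+13+17+23 = 110
Base → S1 → S2 → S4 → S5 → S3 → Base: 25+21+11+4+17+21 = 99
Base → S1 → S2 → S5 → S3 → S4 → Base: 25+21+15+17+13+19 = 110
Base → S1 → S2 → S5 → S4 → S3 → Base: 25+21+15+4+13+21 = 99
Base → S1 → S3 → S2 → S4 → S5 → Base: 25+39+24+11+4+23 = 126
Base → S1 → S3 → S2 → S5 → S4 → Base: 25+39+24+15+4+19 = 126
Base → S1 → S3 → S4 → S2 → S5 → Base: 25+39+13+11+15+23 = 126
Base → S1 → S3 → S4 → S5 → S2 → Base: 25+39+13+4+15+8 = 104
Base → S1 → S3 → S5 → S2 → S4 → Base: 25+39+17+15+11+19 = 126
Base → S1 → S3 → S5 → S4 → S2 → Base: 25+39+17+4+11+8 = 104
Base → S1 → S4 → S2 → S3 → S5 → Base: 25+27+11+24+17+23 = 127
Base → S1 → S4 → S2 → S5 → S3 → Base: 25+27+11+15+17+21 = 116
… (46 more)
Base → S2 → S1 → S4 → S5 → S3 → Base: 8+21+27+4+17+21 = 98  ← best
The minimum is 98.
One optimal route: Base → S2 → S1 → S4 → S5 → S3 → Base (or its reverse).

Minimum total distance: 98 blocks.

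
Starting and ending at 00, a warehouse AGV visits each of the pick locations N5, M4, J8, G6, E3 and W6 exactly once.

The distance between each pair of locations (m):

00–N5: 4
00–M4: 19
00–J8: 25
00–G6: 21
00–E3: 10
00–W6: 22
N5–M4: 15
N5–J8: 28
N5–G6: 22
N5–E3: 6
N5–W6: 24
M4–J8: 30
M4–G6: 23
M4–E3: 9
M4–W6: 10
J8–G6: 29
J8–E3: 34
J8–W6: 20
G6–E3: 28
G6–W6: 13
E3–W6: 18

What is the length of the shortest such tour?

There are 360 distinct closed tours to check (reversals are equivalent).
00 - N5 - M4 - J8 - G6 - E3 - W6 - 00: 4+15+30+29+28+18+22 = 146
00 - N5 - M4 - J8 - G6 - W6 - E3 - 00: 4+15+30+29+13+18+10 = 119
00 - N5 - M4 - J8 - E3 - G6 - W6 - 00: 4+15+30+34+28+13+22 = 146
00 - N5 - M4 - J8 - E3 - W6 - G6 - 00: 4+15+30+34+18+13+21 = 135
00 - N5 - M4 - J8 - W6 - G6 - E3 - 00: 4+15+30+20+13+28+10 = 120
00 - N5 - M4 - J8 - W6 - E3 - G6 - 00: 4+15+30+20+18+28+21 = 136
00 - N5 - M4 - G6 - J8 - E3 - W6 - 00: 4+15+23+29+34+18+22 = 145
00 - N5 - M4 - G6 - J8 - W6 - E3 - 00: 4+15+23+29+20+18+10 = 119
… (352 more)
00 - N5 - E3 - M4 - W6 - G6 - J8 - 00: 4+6+9+10+13+29+25 = 96  ← best
The minimum is 96.
One optimal route: 00 → N5 → E3 → M4 → W6 → G6 → J8 → 00 (or its reverse).

96 m — the shortest possible round trip.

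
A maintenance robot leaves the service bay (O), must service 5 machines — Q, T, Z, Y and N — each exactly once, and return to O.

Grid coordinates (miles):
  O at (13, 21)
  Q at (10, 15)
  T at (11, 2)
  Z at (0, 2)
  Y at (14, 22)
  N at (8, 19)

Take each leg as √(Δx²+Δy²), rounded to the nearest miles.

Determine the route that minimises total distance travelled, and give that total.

Minimum total distance: 57 miles.

There are 60 distinct closed tours to check (reversals are equivalent).
O-Q-T-Z-Y-N-O: 7+13+11+24+7+5 = 67
O-Q-T-Z-N-Y-O: 7+13+11+19+7+1 = 58
O-Q-T-Y-Z-N-O: 7+13+20+24+19+5 = 88
O-Q-T-Y-N-Z-O: 7+13+20+7+19+23 = 89
O-Q-T-N-Z-Y-O: 7+13+17+19+24+1 = 81
O-Q-T-N-Y-Z-O: 7+13+17+7+24+23 = 91
O-Q-Z-T-Y-N-O: 7+16+11+20+7+5 = 66
O-Q-Z-T-N-Y-O: 7+16+11+17+7+1 = 59
O-Q-Z-Y-T-N-O: 7+16+24+20+17+5 = 89
O-Q-Z-Y-N-T-O: 7+16+24+7+17+19 = 90
O-Q-Z-N-T-Y-O: 7+16+19+17+20+1 = 80
O-Q-Z-N-Y-T-O: 7+16+19+7+20+19 = 88
O-Q-Y-T-Z-N-O: 7+8+20+11+19+5 = 70
O-Q-Y-T-N-Z-O: 7+8+20+17+19+23 = 94
… (46 more)
O-Y-Q-T-Z-N-O: 1+8+13+11+19+5 = 57  ← best
The minimum is 57.
One optimal route: O → Y → Q → T → Z → N → O (or its reverse).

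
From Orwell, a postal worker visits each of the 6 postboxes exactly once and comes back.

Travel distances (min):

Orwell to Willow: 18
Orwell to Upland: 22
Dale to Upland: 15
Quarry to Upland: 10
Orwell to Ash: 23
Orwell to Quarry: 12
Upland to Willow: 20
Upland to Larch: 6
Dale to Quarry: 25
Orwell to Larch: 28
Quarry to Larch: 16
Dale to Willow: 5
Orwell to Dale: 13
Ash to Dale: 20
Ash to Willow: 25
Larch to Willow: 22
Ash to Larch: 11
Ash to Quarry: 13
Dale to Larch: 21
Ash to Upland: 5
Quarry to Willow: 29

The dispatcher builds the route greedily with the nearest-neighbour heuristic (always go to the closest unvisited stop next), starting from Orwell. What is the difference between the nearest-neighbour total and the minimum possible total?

From Orwell: Quarry=12, Dale=13, Willow=18, Upland=22, Ash=23, Larch=28 → choose Quarry (12).
From Quarry: Upland=10, Ash=13, Larch=16, Dale=25, Willow=29 → choose Upland (10).
From Upland: Ash=5, Larch=6, Dale=15, Willow=20 → choose Ash (5).
From Ash: Larch=11, Dale=20, Willow=25 → choose Larch (11).
From Larch: Dale=21, Willow=22 → choose Dale (21).
From Dale: Willow=5 → choose Willow (5).
NN route Orwell → Quarry → Upland → Ash → Larch → Dale → Willow → Orwell costs 82.
Optimal: Orwell → Dale → Willow → Larch → Upland → Ash → Quarry → Orwell costs 76 (by enumerating all 360 distinct tours).
Excess = 82 − 76 = 6.

Excess over optimum: 6 min.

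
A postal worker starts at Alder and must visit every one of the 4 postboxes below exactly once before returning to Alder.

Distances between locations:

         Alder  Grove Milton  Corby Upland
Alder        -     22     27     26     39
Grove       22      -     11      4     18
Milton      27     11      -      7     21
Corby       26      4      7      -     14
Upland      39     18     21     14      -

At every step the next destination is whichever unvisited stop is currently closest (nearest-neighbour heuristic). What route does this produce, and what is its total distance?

Total distance 93 via the nearest-neighbour route Alder → Grove → Corby → Milton → Upland → Alder.

At Alder the remaining stops are Grove 22, Corby 26, Milton 27, Upland 39; go to Grove.
At Grove the remaining stops are Corby 4, Milton 11, Upland 18; go to Corby.
At Corby the remaining stops are Milton 7, Upland 14; go to Milton.
At Milton the remaining stops are Upland 21; go to Upland.
Return Upland→Alder: 39.
Total = 22 + 4 + 7 + 21 + 39 = 93.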